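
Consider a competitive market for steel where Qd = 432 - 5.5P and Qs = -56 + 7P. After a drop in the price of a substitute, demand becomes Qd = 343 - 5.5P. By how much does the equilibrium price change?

ΔP = -7.12

Original equilibrium: P* = 39.04, Q* = 217.28.
New equilibrium: 343 - 5.5P = -56 + 7P, so 399 = 12.5P and P' = 31.92; Q' = 343 − 5.5(31.92) = 167.44.
Change in price: 31.92 − 39.04 = -7.12.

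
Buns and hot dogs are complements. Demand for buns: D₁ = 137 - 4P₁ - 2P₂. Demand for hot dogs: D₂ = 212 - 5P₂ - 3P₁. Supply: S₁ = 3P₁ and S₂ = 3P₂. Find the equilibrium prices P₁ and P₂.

P₁ = 13.44, P₂ = 21.46

Market 1: 137 - 4P₁ - 2P₂ = 3P₁ → 7P₁ + 2P₂ = 137.
Market 2: 8P₂ + 3P₁ = 212.
Eliminating P₂: 8×(1) − 2×(2) gives 50P₁ = 672, so P₁ = 13.44.
Back-substitute into (2): P₂ = (212 − 3×13.44) / 8 = 21.46.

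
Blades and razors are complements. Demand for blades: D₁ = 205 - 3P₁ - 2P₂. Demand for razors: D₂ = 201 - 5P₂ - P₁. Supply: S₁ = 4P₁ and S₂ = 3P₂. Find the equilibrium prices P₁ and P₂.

P₁ = 619/27, P₂ = 601/27

Market 1: 205 - 3P₁ - 2P₂ = 4P₁ → 7P₁ + 2P₂ = 205.
Market 2: 8P₂ + P₁ = 201.
Eliminating P₂: 8×(1) − 2×(2) gives 54P₁ = 1238, so P₁ = 619/27.
Back-substitute into (2): P₂ = (201 − 1×619/27) / 8 = 601/27.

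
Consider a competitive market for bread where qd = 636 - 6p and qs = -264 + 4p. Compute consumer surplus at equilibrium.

Consumer surplus = 768

Equilibrium: 636 - 6p = -264 + 4p gives p* = 90, q* = 96.
Demand choke price (qd = 0): p = 106.
CS = ½(106 − 90)(96) = 768.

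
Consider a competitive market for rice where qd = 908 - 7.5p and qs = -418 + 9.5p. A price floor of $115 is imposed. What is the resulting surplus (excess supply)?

Surplus = 629

Equilibrium price would be p* = 78, so the floor at 115 binds.
At p = 115: qd = 45.5, qs = 674.5.
Surplus = 674.5 − 45.5 = 629.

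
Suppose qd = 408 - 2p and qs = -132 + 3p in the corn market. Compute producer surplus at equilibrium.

Producer surplus = 6144

Equilibrium: 408 - 2p = -132 + 3p gives p* = 108, q* = 192.
Supply starts at p = 44 (where qs = 0).
PS = ½(108 − 44)(192) = 6144.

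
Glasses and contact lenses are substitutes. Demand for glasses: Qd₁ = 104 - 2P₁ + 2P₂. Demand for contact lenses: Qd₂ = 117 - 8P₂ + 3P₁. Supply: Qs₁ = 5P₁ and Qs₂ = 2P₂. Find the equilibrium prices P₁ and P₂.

P₁ = 19.90625, P₂ = 17.671875

Market 1: 104 - 2P₁ + 2P₂ = 5P₁ → 7P₁ - 2P₂ = 104.
Market 2: 10P₂ - 3P₁ = 117.
Eliminating P₂: 10×(1) + 2×(2) gives 64P₁ = 1274, so P₁ = 19.90625.
Back-substitute into (2): P₂ = (117 + 3×19.90625) / 10 = 17.671875.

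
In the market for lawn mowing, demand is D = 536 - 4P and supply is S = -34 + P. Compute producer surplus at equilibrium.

Producer surplus = 3200

Equilibrium: 536 - 4P = -34 + P gives P* = 114, Q* = 80.
Supply starts at P = 34 (where S = 0).
PS = ½(114 − 34)(80) = 3200.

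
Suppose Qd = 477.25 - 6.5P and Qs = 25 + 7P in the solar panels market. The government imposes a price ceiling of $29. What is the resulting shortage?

Equilibrium price would be P* = 33.5, so the ceiling at 29 binds.
At P = 29: Qd = 477.25 − 6.5(29) = 288.75, Qs = 25 + 7(29) = 228.
Shortage = 288.75 − 228 = 60.75.

Shortage = 60.75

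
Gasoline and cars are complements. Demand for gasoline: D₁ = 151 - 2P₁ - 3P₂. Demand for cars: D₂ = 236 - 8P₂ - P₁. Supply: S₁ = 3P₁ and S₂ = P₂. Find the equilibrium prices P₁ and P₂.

Market 1: 151 - 2P₁ - 3P₂ = 3P₁ → 5P₁ + 3P₂ = 151.
Market 2: 9P₂ + P₁ = 236.
Eliminating P₂: 9×(1) − 3×(2) gives 42P₁ = 651, so P₁ = 15.5.
Back-substitute into (2): P₂ = (236 − 1×15.5) / 9 = 24.5.

P₁ = 15.5, P₂ = 24.5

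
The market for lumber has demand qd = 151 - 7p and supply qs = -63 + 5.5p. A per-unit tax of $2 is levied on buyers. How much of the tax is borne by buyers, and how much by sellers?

Buyers bear $0.88, sellers bear $1.12

Pre-tax equilibrium: p* = 17.12, q* = 31.16.
Tax on buyers shifts demand to qd = 151 − 7(p + 2) = 137 - 7p.
137 - 7p = -63 + 5.5p gives seller price ps = 16; buyers pay pb = 16 + 2 = 18.
New quantity: q = 151 − 7(18) = 25.
Buyer burden = 18 − 17.12 = 0.88; seller burden = 17.12 − 16 = 1.12.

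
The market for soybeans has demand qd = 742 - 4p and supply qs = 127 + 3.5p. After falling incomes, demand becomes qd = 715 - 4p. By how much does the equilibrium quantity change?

Original equilibrium: p* = 82, q* = 414.
New equilibrium: 715 - 4p = 127 + 3.5p, so 588 = 7.5p and p' = 78.4; q' = 715 − 4(78.4) = 401.4.
Change in quantity: 401.4 − 414 = -12.6.

Δq = -12.6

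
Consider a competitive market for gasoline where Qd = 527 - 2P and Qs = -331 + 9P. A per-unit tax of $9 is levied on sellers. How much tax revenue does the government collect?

Pre-tax equilibrium: P* = 78, Q* = 371.
Tax on sellers shifts supply to Qs = -331 + 9(P − 9) = -412 + 9P.
527 - 2P = -412 + 9P gives buyer price Pb = 939/11; sellers receive Ps = 939/11 − 9 = 840/11.
New quantity: Q = 527 − 2(939/11) = 3919/11.
Revenue = 9 × 3919/11 = 35271/11.

Tax revenue = 35271/11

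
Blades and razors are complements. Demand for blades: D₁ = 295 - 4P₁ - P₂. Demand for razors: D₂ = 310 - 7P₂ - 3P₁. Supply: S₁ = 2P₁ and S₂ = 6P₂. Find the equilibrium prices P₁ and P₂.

Market 1: 295 - 4P₁ - P₂ = 2P₁ → 6P₁ + P₂ = 295.
Market 2: 13P₂ + 3P₁ = 310.
Eliminating P₂: 13×(1) − 1×(2) gives 75P₁ = 3525, so P₁ = 47.
Back-substitute into (2): P₂ = (310 − 3×47) / 13 = 13.

P₁ = 47, P₂ = 13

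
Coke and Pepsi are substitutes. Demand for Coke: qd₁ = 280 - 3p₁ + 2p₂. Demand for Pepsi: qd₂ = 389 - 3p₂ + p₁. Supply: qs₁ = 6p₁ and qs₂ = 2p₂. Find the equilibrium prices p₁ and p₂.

Market 1: 280 - 3p₁ + 2p₂ = 6p₁ → 9p₁ - 2p₂ = 280.
Market 2: 5p₂ - p₁ = 389.
Eliminating p₂: 5×(1) + 2×(2) gives 43p₁ = 2178, so p₁ = 2178/43.
Back-substitute into (2): p₂ = (389 + 1×2178/43) / 5 = 3781/43.

p₁ = 2178/43, p₂ = 3781/43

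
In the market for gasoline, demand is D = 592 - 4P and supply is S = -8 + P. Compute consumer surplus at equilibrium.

Consumer surplus = 1568

Equilibrium: 592 - 4P = -8 + P gives P* = 120, Q* = 112.
Demand choke price (D = 0): P = 148.
CS = ½(148 − 120)(112) = 1568.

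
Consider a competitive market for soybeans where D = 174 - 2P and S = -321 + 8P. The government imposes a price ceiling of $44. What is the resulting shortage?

Shortage = 55

Equilibrium price would be P* = 49.5, so the ceiling at 44 binds.
At P = 44: D = 174 − 2(44) = 86, S = -321 + 8(44) = 31.
Shortage = 86 − 31 = 55.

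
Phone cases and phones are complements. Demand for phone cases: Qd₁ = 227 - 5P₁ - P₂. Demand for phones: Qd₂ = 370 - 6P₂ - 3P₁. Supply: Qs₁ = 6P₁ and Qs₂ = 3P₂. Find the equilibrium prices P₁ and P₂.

Market 1: 227 - 5P₁ - P₂ = 6P₁ → 11P₁ + P₂ = 227.
Market 2: 9P₂ + 3P₁ = 370.
Eliminating P₂: 9×(1) − 1×(2) gives 96P₁ = 1673, so P₁ = 1673/96.
Back-substitute into (2): P₂ = (370 − 3×1673/96) / 9 = 3389/96.

P₁ = 1673/96, P₂ = 3389/96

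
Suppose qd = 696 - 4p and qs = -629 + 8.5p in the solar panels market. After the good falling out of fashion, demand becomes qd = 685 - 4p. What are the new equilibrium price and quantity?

Original equilibrium: p* = 106, q* = 272.
New equilibrium: 685 - 4p = -629 + 8.5p, so 1314 = 12.5p and p' = 105.12; q' = 685 − 4(105.12) = 264.52.

p' = 105.12, q' = 264.52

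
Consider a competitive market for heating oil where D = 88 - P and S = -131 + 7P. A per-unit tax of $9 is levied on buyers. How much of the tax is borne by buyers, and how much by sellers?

Buyers bear $7.875, sellers bear $1.125

Pre-tax equilibrium: P* = 27.375, Q* = 60.625.
Tax on buyers shifts demand to D = 88 − 1(P + 9) = 79 - P.
79 - P = -131 + 7P gives seller price Ps = 26.25; buyers pay Pb = 26.25 + 9 = 35.25.
New quantity: Q = 88 − 1(35.25) = 52.75.
Buyer burden = 35.25 − 27.375 = 7.875; seller burden = 27.375 − 26.25 = 1.125.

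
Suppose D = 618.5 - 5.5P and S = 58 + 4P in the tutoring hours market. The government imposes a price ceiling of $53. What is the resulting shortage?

Shortage = 57

Equilibrium price would be P* = 59, so the ceiling at 53 binds.
At P = 53: D = 618.5 − 5.5(53) = 327, S = 58 + 4(53) = 270.
Shortage = 327 − 270 = 57.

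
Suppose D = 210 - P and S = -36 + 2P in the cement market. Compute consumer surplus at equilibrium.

Equilibrium: 210 - P = -36 + 2P gives P* = 82, Q* = 128.
Demand choke price (D = 0): P = 210.
CS = ½(210 − 82)(128) = 8192.

Consumer surplus = 8192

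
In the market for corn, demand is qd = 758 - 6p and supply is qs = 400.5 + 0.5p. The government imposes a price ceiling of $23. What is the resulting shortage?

Equilibrium price would be p* = 55, so the ceiling at 23 binds.
At p = 23: qd = 758 − 6(23) = 620, qs = 400.5 + 0.5(23) = 412.
Shortage = 620 − 412 = 208.

Shortage = 208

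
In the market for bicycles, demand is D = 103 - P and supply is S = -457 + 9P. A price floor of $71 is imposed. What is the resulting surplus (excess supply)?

Surplus = 150

Equilibrium price would be P* = 56, so the floor at 71 binds.
At P = 71: D = 32, S = 182.
Surplus = 182 − 32 = 150.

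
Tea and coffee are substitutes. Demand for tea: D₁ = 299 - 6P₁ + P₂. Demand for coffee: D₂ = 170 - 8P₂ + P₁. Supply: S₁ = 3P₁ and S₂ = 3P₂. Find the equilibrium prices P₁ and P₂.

P₁ = 3459/98, P₂ = 1829/98

Market 1: 299 - 6P₁ + P₂ = 3P₁ → 9P₁ - P₂ = 299.
Market 2: 11P₂ - P₁ = 170.
Eliminating P₂: 11×(1) + 1×(2) gives 98P₁ = 3459, so P₁ = 3459/98.
Back-substitute into (2): P₂ = (170 + 1×3459/98) / 11 = 1829/98.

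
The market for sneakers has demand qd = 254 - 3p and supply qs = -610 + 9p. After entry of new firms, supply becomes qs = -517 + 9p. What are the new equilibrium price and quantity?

Original equilibrium: p* = 72, q* = 38.
New equilibrium: 254 - 3p = -517 + 9p, so 771 = 12p and p' = 64.25; q' = 254 − 3(64.25) = 61.25.

p' = 64.25, q' = 61.25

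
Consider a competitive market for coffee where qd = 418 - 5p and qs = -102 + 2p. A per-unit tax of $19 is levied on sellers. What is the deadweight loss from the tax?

Deadweight loss = 1805/7

Pre-tax equilibrium: p* = 520/7, q* = 326/7.
Tax on sellers shifts supply to qs = -102 + 2(p − 19) = -140 + 2p.
418 - 5p = -140 + 2p gives buyer price pb = 558/7; sellers receive ps = 558/7 − 19 = 425/7.
New quantity: q = 418 − 5(558/7) = 136/7.
DWL = ½ × 19 × (326/7 − 136/7) = 1805/7.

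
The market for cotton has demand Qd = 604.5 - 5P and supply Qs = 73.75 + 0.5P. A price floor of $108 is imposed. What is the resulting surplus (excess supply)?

Surplus = 63.25

Equilibrium price would be P* = 96.5, so the floor at 108 binds.
At P = 108: Qd = 64.5, Qs = 127.75.
Surplus = 127.75 − 64.5 = 63.25.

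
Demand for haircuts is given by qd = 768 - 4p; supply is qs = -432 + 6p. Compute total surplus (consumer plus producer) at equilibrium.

Equilibrium: 768 - 4p = -432 + 6p gives p* = 120, q* = 288.
Demand choke price: p = 192; supply starts at p = 72.
CS = ½(192 − 120)(288) = 10368; PS = ½(120 − 72)(288) = 6912.

Total surplus = 17280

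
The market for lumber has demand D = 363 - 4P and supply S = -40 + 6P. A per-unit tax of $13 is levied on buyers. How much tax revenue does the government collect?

Pre-tax equilibrium: P* = 40.3, Q* = 201.8.
Tax on buyers shifts demand to D = 363 − 4(P + 13) = 311 - 4P.
311 - 4P = -40 + 6P gives seller price Ps = 35.1; buyers pay Pb = 35.1 + 13 = 48.1.
New quantity: Q = 363 − 4(48.1) = 170.6.
Revenue = 13 × 170.6 = 2217.8.

Tax revenue = 2217.8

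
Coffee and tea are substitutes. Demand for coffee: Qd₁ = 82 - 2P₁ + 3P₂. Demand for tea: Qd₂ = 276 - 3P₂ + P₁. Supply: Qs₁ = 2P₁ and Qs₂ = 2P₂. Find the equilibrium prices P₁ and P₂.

Market 1: 82 - 2P₁ + 3P₂ = 2P₁ → 4P₁ - 3P₂ = 82.
Market 2: 5P₂ - P₁ = 276.
Eliminating P₂: 5×(1) + 3×(2) gives 17P₁ = 1238, so P₁ = 1238/17.
Back-substitute into (2): P₂ = (276 + 1×1238/17) / 5 = 1186/17.

P₁ = 1238/17, P₂ = 1186/17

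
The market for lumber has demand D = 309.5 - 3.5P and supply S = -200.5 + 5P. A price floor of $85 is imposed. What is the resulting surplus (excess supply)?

Surplus = 212.5

Equilibrium price would be P* = 60, so the floor at 85 binds.
At P = 85: D = 12, S = 224.5.
Surplus = 224.5 − 12 = 212.5.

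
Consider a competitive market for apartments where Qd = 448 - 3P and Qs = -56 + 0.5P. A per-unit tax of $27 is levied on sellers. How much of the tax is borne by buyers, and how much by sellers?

Pre-tax equilibrium: P* = 144, Q* = 16.
Tax on sellers shifts supply to Qs = -56 + 0.5(P − 27) = -69.5 + 0.5P.
448 - 3P = -69.5 + 0.5P gives buyer price Pb = 1035/7; sellers receive Ps = 1035/7 − 27 = 846/7.
New quantity: Q = 448 − 3(1035/7) = 31/7.
Buyer burden = 1035/7 − 144 = 27/7; seller burden = 144 − 846/7 = 162/7.

Buyers bear 27/7, sellers bear 162/7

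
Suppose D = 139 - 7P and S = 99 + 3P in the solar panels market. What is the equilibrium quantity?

Q* = 111

Set D = S: 139 - 7P = 99 + 3P.
40 = 10P, so P* = 4.
Q* = 139 − 7(4) = 111.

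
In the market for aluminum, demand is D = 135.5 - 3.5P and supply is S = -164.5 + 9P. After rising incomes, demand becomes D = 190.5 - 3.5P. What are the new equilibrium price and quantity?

P' = 28.4, Q' = 91.1

Original equilibrium: P* = 24, Q* = 51.5.
New equilibrium: 190.5 - 3.5P = -164.5 + 9P, so 355 = 12.5P and P' = 28.4; Q' = 190.5 − 3.5(28.4) = 91.1.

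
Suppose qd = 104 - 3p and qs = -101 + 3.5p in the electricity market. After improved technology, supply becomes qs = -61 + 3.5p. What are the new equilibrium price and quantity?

Original equilibrium: p* = 410/13, q* = 122/13.
New equilibrium: 104 - 3p = -61 + 3.5p, so 165 = 6.5p and p' = 330/13; q' = 104 − 3(330/13) = 362/13.

p' = 330/13, q' = 362/13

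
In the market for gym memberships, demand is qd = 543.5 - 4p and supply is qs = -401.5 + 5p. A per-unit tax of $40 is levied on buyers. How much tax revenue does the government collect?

Tax revenue = 12460/9

Pre-tax equilibrium: p* = 105, q* = 123.5.
Tax on buyers shifts demand to qd = 543.5 − 4(p + 40) = 383.5 - 4p.
383.5 - 4p = -401.5 + 5p gives seller price ps = 785/9; buyers pay pb = 785/9 + 40 = 1145/9.
New quantity: q = 543.5 − 4(1145/9) = 623/18.
Revenue = 40 × 623/18 = 12460/9.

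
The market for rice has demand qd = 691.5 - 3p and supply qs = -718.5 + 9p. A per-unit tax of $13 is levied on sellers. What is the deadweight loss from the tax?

Pre-tax equilibrium: p* = 117.5, q* = 339.
Tax on sellers shifts supply to qs = -718.5 + 9(p − 13) = -835.5 + 9p.
691.5 - 3p = -835.5 + 9p gives buyer price pb = 127.25; sellers receive ps = 127.25 − 13 = 114.25.
New quantity: q = 691.5 − 3(127.25) = 309.75.
DWL = ½ × 13 × (339 − 309.75) = 190.125.

Deadweight loss = 190.125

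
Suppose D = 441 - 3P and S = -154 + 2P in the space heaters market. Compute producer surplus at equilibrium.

Producer surplus = 1764

Equilibrium: 441 - 3P = -154 + 2P gives P* = 119, Q* = 84.
Supply starts at P = 77 (where S = 0).
PS = ½(119 − 77)(84) = 1764.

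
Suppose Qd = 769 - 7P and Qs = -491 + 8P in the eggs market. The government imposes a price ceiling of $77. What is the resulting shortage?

Equilibrium price would be P* = 84, so the ceiling at 77 binds.
At P = 77: Qd = 769 − 7(77) = 230, Qs = -491 + 8(77) = 125.
Shortage = 230 − 125 = 105.

Shortage = 105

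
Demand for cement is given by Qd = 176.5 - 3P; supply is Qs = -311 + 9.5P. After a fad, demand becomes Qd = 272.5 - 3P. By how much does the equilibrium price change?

ΔP = 7.68

Original equilibrium: P* = 39, Q* = 59.5.
New equilibrium: 272.5 - 3P = -311 + 9.5P, so 583.5 = 12.5P and P' = 46.68; Q' = 272.5 − 3(46.68) = 132.46.
Change in price: 46.68 − 39 = 7.68.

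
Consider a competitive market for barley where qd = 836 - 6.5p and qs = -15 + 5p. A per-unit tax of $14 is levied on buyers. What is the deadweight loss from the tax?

Pre-tax equilibrium: p* = 74, q* = 355.
Tax on buyers shifts demand to qd = 836 − 6.5(p + 14) = 745 - 6.5p.
745 - 6.5p = -15 + 5p gives seller price ps = 1520/23; buyers pay pb = 1520/23 + 14 = 1842/23.
New quantity: q = 836 − 6.5(1842/23) = 7255/23.
DWL = ½ × 14 × (355 − 7255/23) = 6370/23.

Deadweight loss = 6370/23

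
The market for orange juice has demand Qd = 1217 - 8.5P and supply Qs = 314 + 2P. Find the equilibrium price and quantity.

Set Qd = Qs: 1217 - 8.5P = 314 + 2P.
903 = 10.5P, so P* = 86.
Q* = 1217 − 8.5(86) = 486.

P* = 86, Q* = 486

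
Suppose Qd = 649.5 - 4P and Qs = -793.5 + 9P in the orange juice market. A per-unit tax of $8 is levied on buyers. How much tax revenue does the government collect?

Tax revenue = 19068/13

Pre-tax equilibrium: P* = 111, Q* = 205.5.
Tax on buyers shifts demand to Qd = 649.5 − 4(P + 8) = 617.5 - 4P.
617.5 - 4P = -793.5 + 9P gives seller price Ps = 1411/13; buyers pay Pb = 1411/13 + 8 = 1515/13.
New quantity: Q = 649.5 − 4(1515/13) = 4767/26.
Revenue = 8 × 4767/26 = 19068/13.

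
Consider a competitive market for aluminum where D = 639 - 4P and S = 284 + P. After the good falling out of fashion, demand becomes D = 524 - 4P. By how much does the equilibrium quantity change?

Original equilibrium: P* = 71, Q* = 355.
New equilibrium: 524 - 4P = 284 + P, so 240 = 5P and P' = 48; Q' = 524 − 4(48) = 332.
Change in quantity: 332 − 355 = -23.

ΔQ = -23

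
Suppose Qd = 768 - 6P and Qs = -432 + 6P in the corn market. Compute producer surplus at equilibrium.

Producer surplus = 2352

Equilibrium: 768 - 6P = -432 + 6P gives P* = 100, Q* = 168.
Supply starts at P = 72 (where Qs = 0).
PS = ½(100 − 72)(168) = 2352.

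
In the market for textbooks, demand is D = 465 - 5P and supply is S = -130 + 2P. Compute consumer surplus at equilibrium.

Equilibrium: 465 - 5P = -130 + 2P gives P* = 85, Q* = 40.
Demand choke price (D = 0): P = 93.
CS = ½(93 − 85)(40) = 160.

Consumer surplus = 160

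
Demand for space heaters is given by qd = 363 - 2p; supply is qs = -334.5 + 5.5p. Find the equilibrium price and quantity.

Set qd = qs: 363 - 2p = -334.5 + 5.5p.
697.5 = 7.5p, so p* = 93.
q* = 363 − 2(93) = 177.

p* = 93, q* = 177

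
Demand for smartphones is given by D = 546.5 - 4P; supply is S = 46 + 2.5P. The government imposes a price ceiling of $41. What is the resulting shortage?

Equilibrium price would be P* = 77, so the ceiling at 41 binds.
At P = 41: D = 546.5 − 4(41) = 382.5, S = 46 + 2.5(41) = 148.5.
Shortage = 382.5 − 148.5 = 234.

Shortage = 234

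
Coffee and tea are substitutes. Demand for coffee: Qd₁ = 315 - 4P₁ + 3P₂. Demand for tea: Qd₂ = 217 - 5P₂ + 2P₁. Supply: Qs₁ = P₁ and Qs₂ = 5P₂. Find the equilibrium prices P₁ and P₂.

P₁ = 3801/44, P₂ = 1715/44

Market 1: 315 - 4P₁ + 3P₂ = P₁ → 5P₁ - 3P₂ = 315.
Market 2: 10P₂ - 2P₁ = 217.
Eliminating P₂: 10×(1) + 3×(2) gives 44P₁ = 3801, so P₁ = 3801/44.
Back-substitute into (2): P₂ = (217 + 2×3801/44) / 10 = 1715/44.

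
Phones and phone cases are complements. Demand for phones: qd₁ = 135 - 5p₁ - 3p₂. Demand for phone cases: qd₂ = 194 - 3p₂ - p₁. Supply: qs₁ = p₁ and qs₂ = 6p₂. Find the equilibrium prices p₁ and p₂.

Market 1: 135 - 5p₁ - 3p₂ = p₁ → 6p₁ + 3p₂ = 135.
Market 2: 9p₂ + p₁ = 194.
Eliminating p₂: 9×(1) − 3×(2) gives 51p₁ = 633, so p₁ = 211/17.
Back-substitute into (2): p₂ = (194 − 1×211/17) / 9 = 343/17.

p₁ = 211/17, p₂ = 343/17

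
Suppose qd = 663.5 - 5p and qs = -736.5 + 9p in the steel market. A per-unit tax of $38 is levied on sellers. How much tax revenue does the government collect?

Tax revenue = 11001/7

Pre-tax equilibrium: p* = 100, q* = 163.5.
Tax on sellers shifts supply to qs = -736.5 + 9(p − 38) = -1078.5 + 9p.
663.5 - 5p = -1078.5 + 9p gives buyer price pb = 871/7; sellers receive ps = 871/7 − 38 = 605/7.
New quantity: q = 663.5 − 5(871/7) = 579/14.
Revenue = 38 × 579/14 = 11001/7.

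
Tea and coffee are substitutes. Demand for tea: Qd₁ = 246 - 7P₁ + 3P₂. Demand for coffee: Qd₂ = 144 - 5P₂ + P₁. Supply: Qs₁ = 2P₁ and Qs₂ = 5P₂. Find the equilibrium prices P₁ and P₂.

Market 1: 246 - 7P₁ + 3P₂ = 2P₁ → 9P₁ - 3P₂ = 246.
Market 2: 10P₂ - P₁ = 144.
Eliminating P₂: 10×(1) + 3×(2) gives 87P₁ = 2892, so P₁ = 964/29.
Back-substitute into (2): P₂ = (144 + 1×964/29) / 10 = 514/29.

P₁ = 964/29, P₂ = 514/29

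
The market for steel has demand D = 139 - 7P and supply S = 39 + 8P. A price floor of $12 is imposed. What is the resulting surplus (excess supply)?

Equilibrium price would be P* = 20/3, so the floor at 12 binds.
At P = 12: D = 55, S = 135.
Surplus = 135 − 55 = 80.

Surplus = 80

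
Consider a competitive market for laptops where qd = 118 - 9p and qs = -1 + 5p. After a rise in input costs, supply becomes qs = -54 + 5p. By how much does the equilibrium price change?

Original equilibrium: p* = 8.5, q* = 41.5.
New equilibrium: 118 - 9p = -54 + 5p, so 172 = 14p and p' = 86/7; q' = 118 − 9(86/7) = 52/7.
Change in price: 86/7 − 8.5 = 53/14.

Δp = 53/14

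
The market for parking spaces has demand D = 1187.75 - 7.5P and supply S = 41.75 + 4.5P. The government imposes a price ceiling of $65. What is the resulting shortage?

Shortage = 366

Equilibrium price would be P* = 95.5, so the ceiling at 65 binds.
At P = 65: D = 1187.75 − 7.5(65) = 700.25, S = 41.75 + 4.5(65) = 334.25.
Shortage = 700.25 − 334.25 = 366.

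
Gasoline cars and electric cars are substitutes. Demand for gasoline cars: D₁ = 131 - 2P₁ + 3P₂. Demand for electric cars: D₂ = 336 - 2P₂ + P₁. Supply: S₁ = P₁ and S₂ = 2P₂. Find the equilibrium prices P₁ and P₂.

P₁ = 1532/9, P₂ = 1139/9

Market 1: 131 - 2P₁ + 3P₂ = P₁ → 3P₁ - 3P₂ = 131.
Market 2: 4P₂ - P₁ = 336.
Eliminating P₂: 4×(1) + 3×(2) gives 9P₁ = 1532, so P₁ = 1532/9.
Back-substitute into (2): P₂ = (336 + 1×1532/9) / 4 = 1139/9.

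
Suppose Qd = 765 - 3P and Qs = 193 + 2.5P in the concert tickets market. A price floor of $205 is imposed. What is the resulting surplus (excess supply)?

Equilibrium price would be P* = 104, so the floor at 205 binds.
At P = 205: Qd = 150, Qs = 705.5.
Surplus = 705.5 − 150 = 555.5.

Surplus = 555.5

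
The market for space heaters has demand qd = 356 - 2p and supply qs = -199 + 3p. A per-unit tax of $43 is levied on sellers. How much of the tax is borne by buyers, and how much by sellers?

Buyers bear $25.8, sellers bear $17.2

Pre-tax equilibrium: p* = 111, q* = 134.
Tax on sellers shifts supply to qs = -199 + 3(p − 43) = -328 + 3p.
356 - 2p = -328 + 3p gives buyer price pb = 136.8; sellers receive ps = 136.8 − 43 = 93.8.
New quantity: q = 356 − 2(136.8) = 82.4.
Buyer burden = 136.8 − 111 = 25.8; seller burden = 111 − 93.8 = 17.2.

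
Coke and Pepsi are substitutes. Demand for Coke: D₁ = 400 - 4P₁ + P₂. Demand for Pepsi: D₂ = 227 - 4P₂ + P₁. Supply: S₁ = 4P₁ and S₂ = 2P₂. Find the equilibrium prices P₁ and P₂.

Market 1: 400 - 4P₁ + P₂ = 4P₁ → 8P₁ - P₂ = 400.
Market 2: 6P₂ - P₁ = 227.
Eliminating P₂: 6×(1) + 1×(2) gives 47P₁ = 2627, so P₁ = 2627/47.
Back-substitute into (2): P₂ = (227 + 1×2627/47) / 6 = 2216/47.

P₁ = 2627/47, P₂ = 2216/47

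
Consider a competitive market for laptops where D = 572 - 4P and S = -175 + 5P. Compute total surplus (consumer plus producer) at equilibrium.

Total surplus = 12960

Equilibrium: 572 - 4P = -175 + 5P gives P* = 83, Q* = 240.
Demand choke price: P = 143; supply starts at P = 35.
CS = ½(143 − 83)(240) = 7200; PS = ½(83 − 35)(240) = 5760.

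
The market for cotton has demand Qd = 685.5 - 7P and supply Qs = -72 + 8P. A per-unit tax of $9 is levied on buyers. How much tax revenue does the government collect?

Pre-tax equilibrium: P* = 50.5, Q* = 332.
Tax on buyers shifts demand to Qd = 685.5 − 7(P + 9) = 622.5 - 7P.
622.5 - 7P = -72 + 8P gives seller price Ps = 46.3; buyers pay Pb = 46.3 + 9 = 55.3.
New quantity: Q = 685.5 − 7(55.3) = 298.4.
Revenue = 9 × 298.4 = 2685.6.

Tax revenue = 2685.6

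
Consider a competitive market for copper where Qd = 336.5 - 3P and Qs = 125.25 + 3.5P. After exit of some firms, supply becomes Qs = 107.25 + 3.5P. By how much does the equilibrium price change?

ΔP = 36/13

Original equilibrium: P* = 32.5, Q* = 239.
New equilibrium: 336.5 - 3P = 107.25 + 3.5P, so 229.25 = 6.5P and P' = 917/26; Q' = 336.5 − 3(917/26) = 2999/13.
Change in price: 917/26 − 32.5 = 36/13.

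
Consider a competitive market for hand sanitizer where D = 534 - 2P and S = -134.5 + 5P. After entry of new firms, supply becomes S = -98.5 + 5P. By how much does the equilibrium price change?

ΔP = -36/7

Original equilibrium: P* = 95.5, Q* = 343.
New equilibrium: 534 - 2P = -98.5 + 5P, so 632.5 = 7P and P' = 1265/14; Q' = 534 − 2(1265/14) = 2473/7.
Change in price: 1265/14 − 95.5 = -36/7.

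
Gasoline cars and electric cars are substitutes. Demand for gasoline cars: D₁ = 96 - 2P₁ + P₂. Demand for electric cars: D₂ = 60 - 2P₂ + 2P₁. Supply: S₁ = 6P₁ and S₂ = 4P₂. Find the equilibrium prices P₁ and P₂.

Market 1: 96 - 2P₁ + P₂ = 6P₁ → 8P₁ - P₂ = 96.
Market 2: 6P₂ - 2P₁ = 60.
Eliminating P₂: 6×(1) + 1×(2) gives 46P₁ = 636, so P₁ = 318/23.
Back-substitute into (2): P₂ = (60 + 2×318/23) / 6 = 336/23.

P₁ = 318/23, P₂ = 336/23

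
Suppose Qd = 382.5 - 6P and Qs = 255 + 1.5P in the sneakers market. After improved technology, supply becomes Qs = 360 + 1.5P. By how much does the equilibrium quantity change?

Original equilibrium: P* = 17, Q* = 280.5.
New equilibrium: 382.5 - 6P = 360 + 1.5P, so 22.5 = 7.5P and P' = 3; Q' = 382.5 − 6(3) = 364.5.
Change in quantity: 364.5 − 280.5 = 84.

ΔQ = 84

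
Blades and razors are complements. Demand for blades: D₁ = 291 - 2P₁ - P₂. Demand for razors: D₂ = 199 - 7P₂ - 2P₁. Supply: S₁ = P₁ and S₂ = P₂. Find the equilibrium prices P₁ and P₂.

P₁ = 2129/22, P₂ = 15/22

Market 1: 291 - 2P₁ - P₂ = P₁ → 3P₁ + P₂ = 291.
Market 2: 8P₂ + 2P₁ = 199.
Eliminating P₂: 8×(1) − 1×(2) gives 22P₁ = 2129, so P₁ = 2129/22.
Back-substitute into (2): P₂ = (199 − 2×2129/22) / 8 = 15/22.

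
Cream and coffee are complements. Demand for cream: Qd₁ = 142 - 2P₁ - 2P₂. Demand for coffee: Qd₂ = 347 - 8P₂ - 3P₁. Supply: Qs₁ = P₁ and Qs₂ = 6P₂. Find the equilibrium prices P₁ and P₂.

Market 1: 142 - 2P₁ - 2P₂ = P₁ → 3P₁ + 2P₂ = 142.
Market 2: 14P₂ + 3P₁ = 347.
Eliminating P₂: 14×(1) − 2×(2) gives 36P₁ = 1294, so P₁ = 647/18.
Back-substitute into (2): P₂ = (347 − 3×647/18) / 14 = 205/12.

P₁ = 647/18, P₂ = 205/12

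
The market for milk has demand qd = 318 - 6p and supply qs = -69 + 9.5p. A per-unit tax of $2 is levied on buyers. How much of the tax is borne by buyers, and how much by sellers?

Pre-tax equilibrium: p* = 774/31, q* = 5214/31.
Tax on buyers shifts demand to qd = 318 − 6(p + 2) = 306 - 6p.
306 - 6p = -69 + 9.5p gives seller price ps = 750/31; buyers pay pb = 750/31 + 2 = 812/31.
New quantity: q = 318 − 6(812/31) = 4986/31.
Buyer burden = 812/31 − 774/31 = 38/31; seller burden = 774/31 − 750/31 = 24/31.

Buyers bear 38/31, sellers bear 24/31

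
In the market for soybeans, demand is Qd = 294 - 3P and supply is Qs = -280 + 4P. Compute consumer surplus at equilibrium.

Consumer surplus = 384

Equilibrium: 294 - 3P = -280 + 4P gives P* = 82, Q* = 48.
Demand choke price (Qd = 0): P = 98.
CS = ½(98 − 82)(48) = 384.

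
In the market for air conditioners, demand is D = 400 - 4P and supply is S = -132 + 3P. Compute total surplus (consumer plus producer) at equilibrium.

Total surplus = 2688

Equilibrium: 400 - 4P = -132 + 3P gives P* = 76, Q* = 96.
Demand choke price: P = 100; supply starts at P = 44.
CS = ½(100 − 76)(96) = 1152; PS = ½(76 − 44)(96) = 1536.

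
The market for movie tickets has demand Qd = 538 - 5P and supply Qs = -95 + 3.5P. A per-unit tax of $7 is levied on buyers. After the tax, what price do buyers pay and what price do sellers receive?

Pre-tax equilibrium: P* = 1266/17, Q* = 2816/17.
Tax on buyers shifts demand to Qd = 538 − 5(P + 7) = 503 - 5P.
503 - 5P = -95 + 3.5P gives seller price Ps = 1196/17; buyers pay Pb = 1196/17 + 7 = 1315/17.
New quantity: Q = 538 − 5(1315/17) = 2571/17.

Buyers pay 1315/17, sellers receive 1196/17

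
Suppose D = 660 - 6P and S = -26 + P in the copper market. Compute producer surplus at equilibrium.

Equilibrium: 660 - 6P = -26 + P gives P* = 98, Q* = 72.
Supply starts at P = 26 (where S = 0).
PS = ½(98 − 26)(72) = 2592.

Producer surplus = 2592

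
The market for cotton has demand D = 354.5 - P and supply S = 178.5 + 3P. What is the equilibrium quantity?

Set D = S: 354.5 - P = 178.5 + 3P.
176 = 4P, so P* = 44.
Q* = 354.5 − 1(44) = 310.5.

Q* = 310.5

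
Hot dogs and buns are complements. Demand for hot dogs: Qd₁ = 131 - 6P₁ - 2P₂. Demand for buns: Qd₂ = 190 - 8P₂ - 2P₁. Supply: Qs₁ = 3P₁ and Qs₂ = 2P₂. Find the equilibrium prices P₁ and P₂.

P₁ = 465/43, P₂ = 724/43

Market 1: 131 - 6P₁ - 2P₂ = 3P₁ → 9P₁ + 2P₂ = 131.
Market 2: 10P₂ + 2P₁ = 190.
Eliminating P₂: 10×(1) − 2×(2) gives 86P₁ = 930, so P₁ = 465/43.
Back-substitute into (2): P₂ = (190 − 2×465/43) / 10 = 724/43.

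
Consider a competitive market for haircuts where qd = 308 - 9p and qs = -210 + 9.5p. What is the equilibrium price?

p* = 28

Set qd = qs: 308 - 9p = -210 + 9.5p.
518 = 18.5p, so p* = 28.
q* = 308 − 9(28) = 56.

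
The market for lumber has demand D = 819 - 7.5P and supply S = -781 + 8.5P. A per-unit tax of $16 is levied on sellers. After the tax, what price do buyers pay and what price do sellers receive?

Pre-tax equilibrium: P* = 100, Q* = 69.
Tax on sellers shifts supply to S = -781 + 8.5(P − 16) = -917 + 8.5P.
819 - 7.5P = -917 + 8.5P gives buyer price Pb = 108.5; sellers receive Ps = 108.5 − 16 = 92.5.
New quantity: Q = 819 − 7.5(108.5) = 5.25.

Buyers pay $108.5, sellers receive $92.5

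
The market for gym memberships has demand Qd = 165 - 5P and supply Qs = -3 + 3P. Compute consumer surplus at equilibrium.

Equilibrium: 165 - 5P = -3 + 3P gives P* = 21, Q* = 60.
Demand choke price (Qd = 0): P = 33.
CS = ½(33 − 21)(60) = 360.

Consumer surplus = 360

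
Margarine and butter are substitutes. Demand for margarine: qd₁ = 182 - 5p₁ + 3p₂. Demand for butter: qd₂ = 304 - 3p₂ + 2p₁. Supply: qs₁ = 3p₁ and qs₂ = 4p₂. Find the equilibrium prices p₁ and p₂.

p₁ = 43.72, p₂ = 55.92

Market 1: 182 - 5p₁ + 3p₂ = 3p₁ → 8p₁ - 3p₂ = 182.
Market 2: 7p₂ - 2p₁ = 304.
Eliminating p₂: 7×(1) + 3×(2) gives 50p₁ = 2186, so p₁ = 43.72.
Back-substitute into (2): p₂ = (304 + 2×43.72) / 7 = 55.92.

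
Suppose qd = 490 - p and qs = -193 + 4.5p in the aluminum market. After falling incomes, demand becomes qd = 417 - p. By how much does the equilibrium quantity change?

Original equilibrium: p* = 1366/11, q* = 4024/11.
New equilibrium: 417 - p = -193 + 4.5p, so 610 = 5.5p and p' = 1220/11; q' = 417 − 1(1220/11) = 3367/11.
Change in quantity: 3367/11 − 4024/11 = -657/11.

Δq = -657/11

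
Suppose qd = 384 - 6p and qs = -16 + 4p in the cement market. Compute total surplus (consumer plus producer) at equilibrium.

Equilibrium: 384 - 6p = -16 + 4p gives p* = 40, q* = 144.
Demand choke price: p = 64; supply starts at p = 4.
CS = ½(64 − 40)(144) = 1728; PS = ½(40 − 4)(144) = 2592.

Total surplus = 4320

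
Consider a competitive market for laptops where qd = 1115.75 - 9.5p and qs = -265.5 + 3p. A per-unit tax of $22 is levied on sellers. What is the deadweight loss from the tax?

Deadweight loss = 551.76

Pre-tax equilibrium: p* = 110.5, q* = 66.
Tax on sellers shifts supply to qs = -265.5 + 3(p − 22) = -331.5 + 3p.
1115.75 - 9.5p = -331.5 + 3p gives buyer price pb = 115.78; sellers receive ps = 115.78 − 22 = 93.78.
New quantity: q = 1115.75 − 9.5(115.78) = 15.84.
DWL = ½ × 22 × (66 − 15.84) = 551.76.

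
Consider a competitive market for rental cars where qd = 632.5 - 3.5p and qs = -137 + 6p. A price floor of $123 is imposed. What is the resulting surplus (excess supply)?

Surplus = 399

Equilibrium price would be p* = 81, so the floor at 123 binds.
At p = 123: qd = 202, qs = 601.
Surplus = 601 − 202 = 399.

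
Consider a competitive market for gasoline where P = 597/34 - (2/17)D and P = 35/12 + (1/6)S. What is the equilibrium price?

P* = 11.5

Set the two price expressions equal: 597/34 - (2/17)Q = 35/12 + (1/6)Q.
2987/204 = (29/102)Q, so Q* = 51.5.
P* = 597/34 − (2/17)(51.5) = 11.5.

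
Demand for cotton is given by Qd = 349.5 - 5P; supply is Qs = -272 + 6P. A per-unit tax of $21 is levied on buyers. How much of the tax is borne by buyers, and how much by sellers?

Buyers bear 126/11, sellers bear 105/11

Pre-tax equilibrium: P* = 56.5, Q* = 67.
Tax on buyers shifts demand to Qd = 349.5 − 5(P + 21) = 244.5 - 5P.
244.5 - 5P = -272 + 6P gives seller price Ps = 1033/22; buyers pay Pb = 1033/22 + 21 = 1495/22.
New quantity: Q = 349.5 − 5(1495/22) = 107/11.
Buyer burden = 1495/22 − 56.5 = 126/11; seller burden = 56.5 − 1033/22 = 105/11.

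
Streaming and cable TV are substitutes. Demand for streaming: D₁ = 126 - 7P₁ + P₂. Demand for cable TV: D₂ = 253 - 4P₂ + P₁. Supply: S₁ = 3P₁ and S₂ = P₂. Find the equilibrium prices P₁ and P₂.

P₁ = 883/49, P₂ = 2656/49

Market 1: 126 - 7P₁ + P₂ = 3P₁ → 10P₁ - P₂ = 126.
Market 2: 5P₂ - P₁ = 253.
Eliminating P₂: 5×(1) + 1×(2) gives 49P₁ = 883, so P₁ = 883/49.
Back-substitute into (2): P₂ = (253 + 1×883/49) / 5 = 2656/49.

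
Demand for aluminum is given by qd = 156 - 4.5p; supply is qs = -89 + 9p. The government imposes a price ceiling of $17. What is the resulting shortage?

Shortage = 15.5

Equilibrium price would be p* = 490/27, so the ceiling at 17 binds.
At p = 17: qd = 156 − 4.5(17) = 79.5, qs = -89 + 9(17) = 64.
Shortage = 79.5 − 64 = 15.5.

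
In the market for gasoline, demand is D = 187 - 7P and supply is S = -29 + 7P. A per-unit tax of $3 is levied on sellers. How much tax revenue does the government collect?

Tax revenue = 205.5

Pre-tax equilibrium: P* = 108/7, Q* = 79.
Tax on sellers shifts supply to S = -29 + 7(P − 3) = -50 + 7P.
187 - 7P = -50 + 7P gives buyer price Pb = 237/14; sellers receive Ps = 237/14 − 3 = 195/14.
New quantity: Q = 187 − 7(237/14) = 68.5.
Revenue = 3 × 68.5 = 205.5.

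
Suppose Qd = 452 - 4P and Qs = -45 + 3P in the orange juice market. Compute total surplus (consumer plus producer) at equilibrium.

Equilibrium: 452 - 4P = -45 + 3P gives P* = 71, Q* = 168.
Demand choke price: P = 113; supply starts at P = 15.
CS = ½(113 − 71)(168) = 3528; PS = ½(71 − 15)(168) = 4704.

Total surplus = 8232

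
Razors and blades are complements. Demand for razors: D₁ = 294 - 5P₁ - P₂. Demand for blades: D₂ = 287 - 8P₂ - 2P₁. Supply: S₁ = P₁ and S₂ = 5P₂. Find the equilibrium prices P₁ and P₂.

P₁ = 3535/76, P₂ = 567/38

Market 1: 294 - 5P₁ - P₂ = P₁ → 6P₁ + P₂ = 294.
Market 2: 13P₂ + 2P₁ = 287.
Eliminating P₂: 13×(1) − 1×(2) gives 76P₁ = 3535, so P₁ = 3535/76.
Back-substitute into (2): P₂ = (287 − 2×3535/76) / 13 = 567/38.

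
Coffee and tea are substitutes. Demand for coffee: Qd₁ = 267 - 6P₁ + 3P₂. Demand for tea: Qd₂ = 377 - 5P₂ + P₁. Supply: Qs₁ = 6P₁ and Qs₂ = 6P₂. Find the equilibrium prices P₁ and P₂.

Market 1: 267 - 6P₁ + 3P₂ = 6P₁ → 12P₁ - 3P₂ = 267.
Market 2: 11P₂ - P₁ = 377.
Eliminating P₂: 11×(1) + 3×(2) gives 129P₁ = 4068, so P₁ = 1356/43.
Back-substitute into (2): P₂ = (377 + 1×1356/43) / 11 = 1597/43.

P₁ = 1356/43, P₂ = 1597/43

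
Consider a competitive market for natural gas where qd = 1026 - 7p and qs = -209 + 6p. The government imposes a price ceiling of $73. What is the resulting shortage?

Shortage = 286

Equilibrium price would be p* = 95, so the ceiling at 73 binds.
At p = 73: qd = 1026 − 7(73) = 515, qs = -209 + 6(73) = 229.
Shortage = 515 − 229 = 286.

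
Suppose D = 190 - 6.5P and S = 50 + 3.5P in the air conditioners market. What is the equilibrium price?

P* = 14

Set D = S: 190 - 6.5P = 50 + 3.5P.
140 = 10P, so P* = 14.
Q* = 190 − 6.5(14) = 99.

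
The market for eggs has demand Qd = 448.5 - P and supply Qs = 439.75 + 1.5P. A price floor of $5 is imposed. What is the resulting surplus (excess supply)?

Equilibrium price would be P* = 3.5, so the floor at 5 binds.
At P = 5: Qd = 443.5, Qs = 447.25.
Surplus = 447.25 − 443.5 = 3.75.

Surplus = 3.75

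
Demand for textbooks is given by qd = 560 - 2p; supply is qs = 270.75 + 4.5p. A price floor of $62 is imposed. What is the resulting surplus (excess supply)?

Equilibrium price would be p* = 44.5, so the floor at 62 binds.
At p = 62: qd = 436, qs = 549.75.
Surplus = 549.75 − 436 = 113.75.

Surplus = 113.75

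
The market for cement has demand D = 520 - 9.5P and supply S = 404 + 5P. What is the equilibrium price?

P* = 8

Set D = S: 520 - 9.5P = 404 + 5P.
116 = 14.5P, so P* = 8.
Q* = 520 − 9.5(8) = 444.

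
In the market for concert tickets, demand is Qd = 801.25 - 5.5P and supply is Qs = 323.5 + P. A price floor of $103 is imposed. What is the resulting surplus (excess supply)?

Surplus = 191.75

Equilibrium price would be P* = 73.5, so the floor at 103 binds.
At P = 103: Qd = 234.75, Qs = 426.5.
Surplus = 426.5 − 234.75 = 191.75.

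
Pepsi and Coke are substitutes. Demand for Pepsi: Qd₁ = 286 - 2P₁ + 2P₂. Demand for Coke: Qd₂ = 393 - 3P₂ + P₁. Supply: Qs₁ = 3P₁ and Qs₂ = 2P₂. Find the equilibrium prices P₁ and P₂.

Market 1: 286 - 2P₁ + 2P₂ = 3P₁ → 5P₁ - 2P₂ = 286.
Market 2: 5P₂ - P₁ = 393.
Eliminating P₂: 5×(1) + 2×(2) gives 23P₁ = 2216, so P₁ = 2216/23.
Back-substitute into (2): P₂ = (393 + 1×2216/23) / 5 = 2251/23.

P₁ = 2216/23, P₂ = 2251/23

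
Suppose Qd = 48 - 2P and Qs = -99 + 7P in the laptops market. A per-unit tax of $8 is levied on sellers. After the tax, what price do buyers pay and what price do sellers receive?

Pre-tax equilibrium: P* = 49/3, Q* = 46/3.
Tax on sellers shifts supply to Qs = -99 + 7(P − 8) = -155 + 7P.
48 - 2P = -155 + 7P gives buyer price Pb = 203/9; sellers receive Ps = 203/9 − 8 = 131/9.
New quantity: Q = 48 − 2(203/9) = 26/9.

Buyers pay 203/9, sellers receive 131/9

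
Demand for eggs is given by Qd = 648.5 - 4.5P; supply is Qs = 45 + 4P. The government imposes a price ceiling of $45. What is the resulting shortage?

Equilibrium price would be P* = 71, so the ceiling at 45 binds.
At P = 45: Qd = 648.5 − 4.5(45) = 446, Qs = 45 + 4(45) = 225.
Shortage = 446 − 225 = 221.

Shortage = 221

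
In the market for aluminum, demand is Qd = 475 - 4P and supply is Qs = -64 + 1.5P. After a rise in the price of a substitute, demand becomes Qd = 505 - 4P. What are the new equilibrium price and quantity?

Original equilibrium: P* = 98, Q* = 83.
New equilibrium: 505 - 4P = -64 + 1.5P, so 569 = 5.5P and P' = 1138/11; Q' = 505 − 4(1138/11) = 1003/11.

P' = 1138/11, Q' = 1003/11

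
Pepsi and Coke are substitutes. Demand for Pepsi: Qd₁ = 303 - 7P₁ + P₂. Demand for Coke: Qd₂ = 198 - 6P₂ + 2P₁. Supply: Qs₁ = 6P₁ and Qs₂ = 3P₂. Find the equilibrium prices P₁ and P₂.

P₁ = 585/23, P₂ = 636/23

Market 1: 303 - 7P₁ + P₂ = 6P₁ → 13P₁ - P₂ = 303.
Market 2: 9P₂ - 2P₁ = 198.
Eliminating P₂: 9×(1) + 1×(2) gives 115P₁ = 2925, so P₁ = 585/23.
Back-substitute into (2): P₂ = (198 + 2×585/23) / 9 = 636/23.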